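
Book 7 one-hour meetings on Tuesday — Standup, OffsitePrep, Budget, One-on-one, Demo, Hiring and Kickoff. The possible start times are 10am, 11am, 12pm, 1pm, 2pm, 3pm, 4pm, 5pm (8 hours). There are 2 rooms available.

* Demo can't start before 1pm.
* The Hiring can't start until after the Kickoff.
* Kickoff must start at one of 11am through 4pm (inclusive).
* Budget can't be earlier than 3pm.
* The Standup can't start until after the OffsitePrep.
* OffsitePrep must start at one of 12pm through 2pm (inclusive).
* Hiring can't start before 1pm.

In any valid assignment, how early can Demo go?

1pm

Demo is available from 1pm.
Demo at 1pm is achievable: One-on-one in 10am, Budget in 3pm, Standup in 2pm, Kickoff in 11am, Hiring in 1pm, Demo in 1pm, OffsitePrep in 12pm.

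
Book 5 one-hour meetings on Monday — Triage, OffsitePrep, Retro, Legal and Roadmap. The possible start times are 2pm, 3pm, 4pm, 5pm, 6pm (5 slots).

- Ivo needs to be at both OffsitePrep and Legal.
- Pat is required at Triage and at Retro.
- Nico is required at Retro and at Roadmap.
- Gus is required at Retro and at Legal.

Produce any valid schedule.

Legal=4pm, Triage=2pm, Retro=3pm, OffsitePrep=2pm, Roadmap=2pm

Checking: Retro(3pm) != Legal(4pm); OffsitePrep(2pm) != Legal(4pm); Triage(2pm) != Retro(3pm); Retro(3pm) != Roadmap(2pm).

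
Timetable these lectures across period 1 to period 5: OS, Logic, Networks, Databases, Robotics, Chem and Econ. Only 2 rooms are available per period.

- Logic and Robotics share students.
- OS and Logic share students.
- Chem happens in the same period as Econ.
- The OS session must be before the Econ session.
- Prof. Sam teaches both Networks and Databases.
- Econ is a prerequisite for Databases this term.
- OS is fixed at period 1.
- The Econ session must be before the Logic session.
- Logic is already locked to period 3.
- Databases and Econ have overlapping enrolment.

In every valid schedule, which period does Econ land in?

period 2

OS is fixed at period 1 and must come before Econ, so Econ is at least period 2.
Logic is fixed at period 3 and must come after Econ, so Econ is at most period 2.
So Econ must be period 2.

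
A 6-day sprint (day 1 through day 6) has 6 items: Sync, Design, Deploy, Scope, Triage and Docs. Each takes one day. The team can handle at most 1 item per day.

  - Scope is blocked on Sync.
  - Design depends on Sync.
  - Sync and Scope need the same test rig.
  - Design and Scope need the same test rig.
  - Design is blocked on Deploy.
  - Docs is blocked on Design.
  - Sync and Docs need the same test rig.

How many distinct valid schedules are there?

Splitting on Sync: it can be day 1 (20), day 2 (16), day 3 (6). Listing each branch's schedules as (Design, Deploy, Scope, Triage, Docs) by day number:
Sync=day 1: (3,2,4,5,6) (3,2,4,6,5) (3,2,5,4,6) (3,2,5,6,4) (3,2,6,4,5) (3,2,6,5,4) (4,2,3,5,6) (4,2,3,6,5) (4,2,5,3,6) (4,2,6,3,5) (4,3,2,5,6) (4,3,2,6,5) (4,3,5,2,6) (4,3,6,2,5) (5,2,3,4,6) (5,2,4,3,6) (5,3,2,4,6) (5,3,4,2,6) (5,4,2,3,6) (5,4,3,2,6) — 20.
Sync=day 2: (3,1,4,5,6) (3,1,4,6,5) (3,1,5,4,6) (3,1,5,6,4) (3,1,6,4,5) (3,1,6,5,4) (4,1,3,5,6) (4,1,3,6,5) (4,1,5,3,6) (4,1,6,3,5) (4,3,5,1,6) (4,3,6,1,5) (5,1,3,4,6) (5,1,4,3,6) (5,3,4,1,6) (5,4,3,1,6) — 16.
Sync=day 3: (4,1,5,2,6) (4,1,6,2,5) (4,2,5,1,6) (4,2,6,1,5) (5,1,4,2,6) (5,2,4,1,6) — 6.
Summing: 20 + 16 + 6 = 42.

42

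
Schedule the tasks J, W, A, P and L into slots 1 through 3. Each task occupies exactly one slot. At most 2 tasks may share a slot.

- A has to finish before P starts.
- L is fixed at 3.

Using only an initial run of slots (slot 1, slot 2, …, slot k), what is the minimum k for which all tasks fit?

The precedence chain requires at least 2 distinct slots.
With at most 2 per slot and 5 tasks, at least 3 slots are needed.
L can't be placed before 3, so the schedule must run through at least slot 3.
3 works (last occupied slot: 3): for example P -> 2, A -> 1, L -> 3, W -> 2, J -> 1.

3 slots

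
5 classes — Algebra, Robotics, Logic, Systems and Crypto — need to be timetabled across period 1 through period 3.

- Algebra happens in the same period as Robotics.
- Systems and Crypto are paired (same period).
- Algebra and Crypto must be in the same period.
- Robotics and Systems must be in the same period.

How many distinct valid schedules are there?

Splitting on Algebra: it can be period 1 (3), period 2 (3), period 3 (3). Listing each branch's schedules as (Robotics, Logic, Systems, Crypto) by period number:
Algebra=period 1: (1,1,1,1) (1,2,1,1) (1,3,1,1) — 3.
Algebra=period 2: (2,1,2,2) (2,2,2,2) (2,3,2,2) — 3.
Algebra=period 3: (3,1,3,3) (3,2,3,3) (3,3,3,3) — 3.
Summing: 3 + 3 + 3 = 9.

9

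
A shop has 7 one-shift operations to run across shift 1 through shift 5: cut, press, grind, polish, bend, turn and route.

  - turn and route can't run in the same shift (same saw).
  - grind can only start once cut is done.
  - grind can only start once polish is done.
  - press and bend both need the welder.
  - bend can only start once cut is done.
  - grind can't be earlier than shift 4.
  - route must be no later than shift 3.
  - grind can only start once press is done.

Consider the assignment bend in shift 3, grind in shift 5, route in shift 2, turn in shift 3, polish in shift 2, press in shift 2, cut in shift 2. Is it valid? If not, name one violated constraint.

grind can only start once polish is done — holds.
turn and route can't run in the same shift (same saw) — holds.
grind can only start once press is done — holds.
route must be no later than shift 3 — holds.
grind can only start once cut is done — holds.
bend can only start once cut is done — holds.
grind can't be earlier than shift 4 — holds.
press and bend both need the welder — holds.

Yes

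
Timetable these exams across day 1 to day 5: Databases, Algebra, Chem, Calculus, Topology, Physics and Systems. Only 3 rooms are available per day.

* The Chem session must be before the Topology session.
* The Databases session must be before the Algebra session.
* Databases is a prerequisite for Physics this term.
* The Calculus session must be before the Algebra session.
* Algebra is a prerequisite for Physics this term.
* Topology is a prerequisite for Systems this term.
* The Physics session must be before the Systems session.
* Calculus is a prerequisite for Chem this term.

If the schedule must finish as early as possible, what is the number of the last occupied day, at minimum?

4

The precedence chain requires at least 4 distinct days.
With at most 3 per day and 7 exams, at least 3 days are needed.
4 works (last occupied day: day 4): for example Topology in day 3, Physics in day 3, Algebra in day 2, Calculus in day 1, Chem in day 2, Systems in day 4, Databases in day 1.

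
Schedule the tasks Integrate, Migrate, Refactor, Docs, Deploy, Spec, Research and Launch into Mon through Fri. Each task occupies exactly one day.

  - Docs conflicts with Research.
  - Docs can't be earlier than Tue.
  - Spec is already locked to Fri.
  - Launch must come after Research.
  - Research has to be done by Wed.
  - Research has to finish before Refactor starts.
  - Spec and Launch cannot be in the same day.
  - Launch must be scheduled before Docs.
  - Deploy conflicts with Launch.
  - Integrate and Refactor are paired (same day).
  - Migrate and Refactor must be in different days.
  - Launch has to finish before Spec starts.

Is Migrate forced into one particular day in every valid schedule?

Migrate can be Mon (e.g. Refactor=Tue; Migrate=Mon; Spec=Fri; Deploy=Mon; Research=Mon; Integrate=Tue; Launch=Tue; Docs=Wed) or Tue (e.g. Docs -> Wed; Research -> Mon; Spec -> Fri; Migrate -> Tue; Integrate -> Wed; Deploy -> Mon; Refactor -> Wed; Launch -> Tue).

No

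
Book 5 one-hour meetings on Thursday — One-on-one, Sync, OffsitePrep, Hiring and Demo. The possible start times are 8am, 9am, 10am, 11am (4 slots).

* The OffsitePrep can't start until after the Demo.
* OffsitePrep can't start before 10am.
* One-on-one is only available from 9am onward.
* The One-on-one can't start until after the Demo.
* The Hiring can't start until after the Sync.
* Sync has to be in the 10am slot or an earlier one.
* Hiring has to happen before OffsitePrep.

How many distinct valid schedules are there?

Splitting on One-on-one: it can be 9am (4), 10am (8), 11am (11). Listing each branch's schedules as (Sync, OffsitePrep, Hiring, Demo):
One-on-one=9am: (8am,10am,9am,8am) (8am,11am,9am,8am) (8am,11am,10am,8am) (9am,11am,10am,8am) — 4.
One-on-one=10am: (8am,10am,9am,8am) (8am,10am,9am,9am) (8am,11am,9am,8am) (8am,11am,9am,9am) (8am,11am,10am,8am) (8am,11am,10am,9am) (9am,11am,10am,8am) (9am,11am,10am,9am) — 8.
One-on-one=11am: (8am,10am,9am,8am) (8am,10am,9am,9am) (8am,11am,9am,8am) (8am,11am,9am,9am) (8am,11am,9am,10am) (8am,11am,10am,8am) (8am,11am,10am,9am) (8am,11am,10am,10am) (9am,11am,10am,8am) (9am,11am,10am,9am) (9am,11am,10am,10am) — 11.
Summing: 4 + 8 + 11 = 23.

23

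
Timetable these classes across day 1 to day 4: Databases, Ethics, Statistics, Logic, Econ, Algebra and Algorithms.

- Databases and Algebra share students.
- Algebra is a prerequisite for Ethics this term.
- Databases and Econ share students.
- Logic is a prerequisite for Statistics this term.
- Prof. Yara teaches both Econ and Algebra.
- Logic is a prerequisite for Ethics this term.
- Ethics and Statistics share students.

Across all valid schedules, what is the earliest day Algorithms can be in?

Algorithms at day 1 is achievable: Ethics=day 2, Statistics=day 3, Algebra=day 1, Databases=day 2, Logic=day 1, Algorithms=day 1, Econ=day 3.

day 1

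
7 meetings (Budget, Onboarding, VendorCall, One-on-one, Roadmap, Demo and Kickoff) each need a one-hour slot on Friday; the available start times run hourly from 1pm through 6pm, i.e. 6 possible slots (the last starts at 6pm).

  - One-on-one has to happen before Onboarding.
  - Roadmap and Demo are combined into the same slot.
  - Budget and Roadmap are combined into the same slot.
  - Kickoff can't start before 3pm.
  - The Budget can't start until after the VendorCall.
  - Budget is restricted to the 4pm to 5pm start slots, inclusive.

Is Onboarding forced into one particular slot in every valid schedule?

No

Onboarding can be 2pm (e.g. Kickoff=3pm, VendorCall=1pm, Demo=4pm, Onboarding=2pm, Budget=4pm, Roadmap=4pm, One-on-one=1pm) or 3pm (e.g. Demo -> 4pm; Kickoff -> 3pm; Roadmap -> 4pm; One-on-one -> 1pm; Onboarding -> 3pm; VendorCall -> 1pm; Budget -> 4pm).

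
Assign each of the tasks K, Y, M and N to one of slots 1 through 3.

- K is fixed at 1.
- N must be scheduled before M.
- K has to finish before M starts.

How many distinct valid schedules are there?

9

Splitting on Y: it can be 1 (3), 2 (3), 3 (3). Listing each branch's schedules as (K, M, N):
Y=1: (1,2,1) (1,3,1) (1,3,2) — 3.
Y=2: (1,2,1) (1,3,1) (1,3,2) — 3.
Y=3: (1,2,1) (1,3,1) (1,3,2) — 3.
Summing: 3 + 3 + 3 = 9.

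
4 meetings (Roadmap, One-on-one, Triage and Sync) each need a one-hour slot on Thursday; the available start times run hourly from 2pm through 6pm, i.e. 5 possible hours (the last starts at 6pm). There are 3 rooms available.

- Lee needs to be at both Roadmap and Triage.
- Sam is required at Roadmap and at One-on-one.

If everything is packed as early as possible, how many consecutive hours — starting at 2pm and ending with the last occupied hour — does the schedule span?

2 hours

With at most 3 per hour and 4 meetings, at least 2 hours are needed.
2 works (last occupied hour: 3pm): for example Sync=2pm, Roadmap=2pm, One-on-one=3pm, Triage=3pm.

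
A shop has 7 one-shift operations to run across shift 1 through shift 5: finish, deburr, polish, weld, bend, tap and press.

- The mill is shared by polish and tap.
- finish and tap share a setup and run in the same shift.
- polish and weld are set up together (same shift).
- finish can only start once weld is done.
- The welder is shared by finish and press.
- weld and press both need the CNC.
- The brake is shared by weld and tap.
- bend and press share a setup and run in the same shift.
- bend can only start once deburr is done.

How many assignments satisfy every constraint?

Splitting on finish: it can be shift 2 (9), shift 3 (15), shift 4 (18), shift 5 (18). Listing each branch's schedules as (deburr, polish, weld, bend, tap, press) by shift number:
finish=shift 2: (1,1,1,3,2,3) (1,1,1,4,2,4) (1,1,1,5,2,5) (2,1,1,3,2,3) (2,1,1,4,2,4) (2,1,1,5,2,5) (3,1,1,4,2,4) (3,1,1,5,2,5) (4,1,1,5,2,5) — 9.
finish=shift 3: (1,1,1,2,3,2) (1,1,1,4,3,4) (1,1,1,5,3,5) (1,2,2,4,3,4) (1,2,2,5,3,5) (2,1,1,4,3,4) (2,1,1,5,3,5) (2,2,2,4,3,4) (2,2,2,5,3,5) (3,1,1,4,3,4) (3,1,1,5,3,5) (3,2,2,4,3,4) (3,2,2,5,3,5) (4,1,1,5,3,5) (4,2,2,5,3,5) — 15.
finish=shift 4: (1,1,1,2,4,2) (1,1,1,3,4,3) (1,1,1,5,4,5) (1,2,2,3,4,3) (1,2,2,5,4,5) (1,3,3,2,4,2) (1,3,3,5,4,5) (2,1,1,3,4,3) (2,1,1,5,4,5) (2,2,2,3,4,3) (2,2,2,5,4,5) (2,3,3,5,4,5) (3,1,1,5,4,5) (3,2,2,5,4,5) (3,3,3,5,4,5) (4,1,1,5,4,5) (4,2,2,5,4,5) (4,3,3,5,4,5) — 18.
finish=shift 5: (1,1,1,2,5,2) (1,1,1,3,5,3) (1,1,1,4,5,4) (1,2,2,3,5,3) (1,2,2,4,5,4) (1,3,3,2,5,2) (1,3,3,4,5,4) (1,4,4,2,5,2) (1,4,4,3,5,3) (2,1,1,3,5,3) (2,1,1,4,5,4) (2,2,2,3,5,3) (2,2,2,4,5,4) (2,3,3,4,5,4) (2,4,4,3,5,3) (3,1,1,4,5,4) (3,2,2,4,5,4) (3,3,3,4,5,4) — 18.
Summing: 9 + 15 + 18 + 18 = 60.

60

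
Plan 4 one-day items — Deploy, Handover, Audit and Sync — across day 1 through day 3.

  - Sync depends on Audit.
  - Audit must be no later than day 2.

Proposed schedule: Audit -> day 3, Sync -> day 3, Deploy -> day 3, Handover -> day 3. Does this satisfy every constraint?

Sync depends on Audit — violated.
Audit must be no later than day 2 — violated.

Invalid. Audit must be no later than day 2.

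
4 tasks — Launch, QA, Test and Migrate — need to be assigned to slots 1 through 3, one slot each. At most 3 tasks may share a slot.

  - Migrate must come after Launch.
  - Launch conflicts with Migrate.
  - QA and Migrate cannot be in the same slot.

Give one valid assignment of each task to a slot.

Launch=1, Migrate=2, QA=1, Test=1

Checking: Launch(1) before Migrate(2); QA(1) != Migrate(2); Launch(1) != Migrate(2); max 3 per slot (cap 3).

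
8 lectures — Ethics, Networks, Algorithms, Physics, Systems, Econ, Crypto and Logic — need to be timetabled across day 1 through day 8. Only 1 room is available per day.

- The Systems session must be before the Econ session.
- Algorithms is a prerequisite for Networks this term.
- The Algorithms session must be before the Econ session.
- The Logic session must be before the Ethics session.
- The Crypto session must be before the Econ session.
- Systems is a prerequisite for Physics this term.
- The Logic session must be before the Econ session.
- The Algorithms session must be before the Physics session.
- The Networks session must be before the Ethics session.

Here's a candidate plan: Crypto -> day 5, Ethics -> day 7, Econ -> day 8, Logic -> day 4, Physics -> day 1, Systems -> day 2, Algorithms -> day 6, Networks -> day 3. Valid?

No. The Algorithms session must be before the Physics session is not satisfied.

The Logic session must be before the Ethics session — holds.
Systems is a prerequisite for Physics this term — violated.
The Algorithms session must be before the Econ session — holds.
Algorithms is a prerequisite for Networks this term — violated.
Only 1 room is available per day — holds.
The Crypto session must be before the Econ session — holds.
The Networks session must be before the Ethics session — holds.
The Systems session must be before the Econ session — holds.
The Algorithms session must be before the Physics session — violated.
The Logic session must be before the Econ session — holds.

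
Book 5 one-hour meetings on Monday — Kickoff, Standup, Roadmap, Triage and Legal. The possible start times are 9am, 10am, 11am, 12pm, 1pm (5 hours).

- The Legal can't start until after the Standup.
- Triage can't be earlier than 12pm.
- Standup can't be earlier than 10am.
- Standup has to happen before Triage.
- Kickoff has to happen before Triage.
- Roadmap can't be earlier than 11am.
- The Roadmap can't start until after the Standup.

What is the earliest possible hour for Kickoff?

9am

Downstream work caps Kickoff at 12pm.
Kickoff at 9am is achievable: Standup in 10am, Roadmap in 11am, Legal in 11am, Kickoff in 9am, Triage in 12pm.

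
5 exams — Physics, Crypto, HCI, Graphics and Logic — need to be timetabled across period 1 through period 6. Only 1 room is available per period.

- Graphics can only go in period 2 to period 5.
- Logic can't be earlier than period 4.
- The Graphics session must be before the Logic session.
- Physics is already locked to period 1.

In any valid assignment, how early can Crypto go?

Crypto at period 2 is achievable: HCI in period 5; Graphics in period 3; Physics in period 1; Crypto in period 2; Logic in period 4.
Nothing earlier works — the capacity limit rule out every period before period 2.

period 2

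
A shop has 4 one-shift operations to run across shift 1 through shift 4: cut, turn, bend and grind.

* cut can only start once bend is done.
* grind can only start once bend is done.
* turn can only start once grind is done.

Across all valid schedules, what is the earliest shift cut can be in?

Precedence pushes cut to at least shift 2.
cut at shift 2 is achievable: turn=shift 3, grind=shift 2, cut=shift 2, bend=shift 1.

shift 2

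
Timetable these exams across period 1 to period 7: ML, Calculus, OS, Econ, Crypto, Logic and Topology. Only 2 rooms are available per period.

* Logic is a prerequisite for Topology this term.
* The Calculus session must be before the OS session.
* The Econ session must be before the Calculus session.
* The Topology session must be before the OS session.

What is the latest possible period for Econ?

Downstream work caps Econ at period 5.
Econ at period 5 is achievable: ML in period 1, Topology in period 2, OS in period 7, Calculus in period 6, Logic in period 1, Crypto in period 2, Econ in period 5.

period 5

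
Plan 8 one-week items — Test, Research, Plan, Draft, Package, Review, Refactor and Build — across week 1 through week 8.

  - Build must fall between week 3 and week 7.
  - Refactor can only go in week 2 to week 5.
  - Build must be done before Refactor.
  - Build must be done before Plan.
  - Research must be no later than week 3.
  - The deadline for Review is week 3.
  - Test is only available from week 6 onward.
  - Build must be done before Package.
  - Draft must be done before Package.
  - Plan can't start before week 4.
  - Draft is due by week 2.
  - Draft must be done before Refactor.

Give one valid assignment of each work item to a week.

Package=week 4; Refactor=week 4; Test=week 6; Review=week 1; Build=week 3; Draft=week 1; Research=week 1; Plan=week 4

Checking: Build(week 3) before Refactor(week 4); Draft(week 1) before Refactor(week 4); Draft(week 1) before Package(week 4); Build(week 3) before Package(week 4); Build(week 3) before Plan(week 4); Research=week 1 in [week 1,week 3]; Test=week 6 in [week 6,week 8]; Refactor=week 4 in [week 2,week 5]; Build=week 3 in [week 3,week 7]; Plan=week 4 in [week 4,week 8]; Review=week 1 in [week 1,week 3]; Draft=week 1 in [week 1,week 2].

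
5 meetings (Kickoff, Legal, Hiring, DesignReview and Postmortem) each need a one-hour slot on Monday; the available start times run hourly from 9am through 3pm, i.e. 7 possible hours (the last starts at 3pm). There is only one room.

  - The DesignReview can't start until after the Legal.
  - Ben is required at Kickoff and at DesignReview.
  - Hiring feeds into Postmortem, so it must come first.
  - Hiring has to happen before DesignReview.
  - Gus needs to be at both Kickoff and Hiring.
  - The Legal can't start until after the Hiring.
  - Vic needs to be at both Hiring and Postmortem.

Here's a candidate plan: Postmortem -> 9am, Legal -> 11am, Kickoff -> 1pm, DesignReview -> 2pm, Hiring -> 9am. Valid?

No — it violates: Vic needs to be at both Hiring and Postmortem

Ben is required at Kickoff and at DesignReview — holds.
Hiring feeds into Postmortem, so it must come first — violated.
Vic needs to be at both Hiring and Postmortem — violated.
Gus needs to be at both Kickoff and Hiring — holds.
There is only one room — violated.
Hiring has to happen before DesignReview — holds.
The DesignReview can't start until after the Legal — holds.
The Legal can't start until after the Hiring — holds.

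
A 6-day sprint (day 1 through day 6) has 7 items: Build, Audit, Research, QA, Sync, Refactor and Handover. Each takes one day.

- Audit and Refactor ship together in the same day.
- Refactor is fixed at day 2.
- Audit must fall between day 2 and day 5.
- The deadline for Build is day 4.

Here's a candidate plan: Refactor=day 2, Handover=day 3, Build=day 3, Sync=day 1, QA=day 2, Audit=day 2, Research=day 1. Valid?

The deadline for Build is day 4 — holds.
Refactor is fixed at day 2 — holds.
Audit must fall between day 2 and day 5 — holds.
Audit and Refactor ship together in the same day — holds.

Valid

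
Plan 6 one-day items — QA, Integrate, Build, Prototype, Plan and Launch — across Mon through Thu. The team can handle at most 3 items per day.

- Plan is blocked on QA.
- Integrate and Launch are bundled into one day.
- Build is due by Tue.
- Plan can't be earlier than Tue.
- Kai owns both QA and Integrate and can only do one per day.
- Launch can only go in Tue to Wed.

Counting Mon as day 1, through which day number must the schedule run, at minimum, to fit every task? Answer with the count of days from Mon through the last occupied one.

The precedence chain requires at least 2 distinct days.
With at most 3 per day and 6 tasks, at least 2 days are needed.
2 works (last occupied day: Tue): for example Launch in Tue; QA in Mon; Plan in Tue; Integrate in Tue; Build in Mon; Prototype in Mon.

2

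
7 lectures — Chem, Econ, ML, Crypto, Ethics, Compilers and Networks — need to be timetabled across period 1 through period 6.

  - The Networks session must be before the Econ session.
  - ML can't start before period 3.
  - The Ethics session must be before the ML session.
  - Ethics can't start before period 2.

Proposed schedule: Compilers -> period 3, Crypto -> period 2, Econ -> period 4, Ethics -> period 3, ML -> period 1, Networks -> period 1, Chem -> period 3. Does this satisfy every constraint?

Invalid. ML can't start before period 3.

The Networks session must be before the Econ session — holds.
ML can't start before period 3 — violated.
The Ethics session must be before the ML session — violated.
Ethics can't start before period 2 — holds.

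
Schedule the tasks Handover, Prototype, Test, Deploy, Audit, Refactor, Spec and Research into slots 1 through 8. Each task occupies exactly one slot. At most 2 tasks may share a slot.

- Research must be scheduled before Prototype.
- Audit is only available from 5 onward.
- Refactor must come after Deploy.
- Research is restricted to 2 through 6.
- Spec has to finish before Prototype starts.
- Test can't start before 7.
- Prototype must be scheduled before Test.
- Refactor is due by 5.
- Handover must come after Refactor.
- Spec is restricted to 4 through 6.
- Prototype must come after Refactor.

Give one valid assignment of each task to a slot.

Spec -> 4, Audit -> 5, Prototype -> 5, Refactor -> 2, Deploy -> 1, Research -> 2, Handover -> 3, Test -> 7

Checking: Research(2) before Prototype(5); Deploy(1) before Refactor(2); Refactor(2) before Prototype(5); Spec(4) before Prototype(5); Refactor(2) before Handover(3); Prototype(5) before Test(7); Test=7 in [7,8]; Research=2 in [2,6]; Spec=4 in [4,6]; Audit=5 in [5,8]; Refactor=2 in [1,5]; max 2 per slot (cap 2).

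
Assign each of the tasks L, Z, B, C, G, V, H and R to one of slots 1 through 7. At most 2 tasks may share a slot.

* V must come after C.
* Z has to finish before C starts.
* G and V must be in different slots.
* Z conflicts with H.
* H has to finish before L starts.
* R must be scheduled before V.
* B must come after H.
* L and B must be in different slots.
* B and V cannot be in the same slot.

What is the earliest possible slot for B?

Precedence pushes B to at least 2.
B at 2 is achievable: R in 1, C in 3, B in 2, H in 1, V in 4, L in 3, G in 5, Z in 2.

2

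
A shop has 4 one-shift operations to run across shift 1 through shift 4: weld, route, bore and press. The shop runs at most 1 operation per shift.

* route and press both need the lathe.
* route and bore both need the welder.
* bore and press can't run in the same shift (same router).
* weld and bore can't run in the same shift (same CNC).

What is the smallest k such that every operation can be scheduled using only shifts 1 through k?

With at most 1 per shift and 4 operations, at least 4 shifts are needed.
4 works (last occupied shift: shift 4): for example press=shift 4; route=shift 2; weld=shift 1; bore=shift 3.

4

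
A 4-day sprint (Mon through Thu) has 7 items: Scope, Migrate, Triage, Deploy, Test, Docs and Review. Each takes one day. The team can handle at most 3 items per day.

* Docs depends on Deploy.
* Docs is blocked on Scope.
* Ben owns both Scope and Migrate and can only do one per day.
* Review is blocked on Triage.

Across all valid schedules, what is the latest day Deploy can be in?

Wed

Downstream work caps Deploy at Wed.
Deploy at Wed is achievable: Migrate -> Tue, Test -> Mon, Deploy -> Wed, Scope -> Mon, Docs -> Thu, Review -> Tue, Triage -> Mon.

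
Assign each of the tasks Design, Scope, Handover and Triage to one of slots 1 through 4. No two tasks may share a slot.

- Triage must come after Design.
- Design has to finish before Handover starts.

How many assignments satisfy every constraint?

8

Splitting on Design: it can be 1 (6), 2 (2). Listing each branch's schedules as (Scope, Handover, Triage):
Design=1: (2,3,4) (2,4,3) (3,2,4) (3,4,2) (4,2,3) (4,3,2) — 6.
Design=2: (1,3,4) (1,4,3) — 2.
Summing: 6 + 2 = 8.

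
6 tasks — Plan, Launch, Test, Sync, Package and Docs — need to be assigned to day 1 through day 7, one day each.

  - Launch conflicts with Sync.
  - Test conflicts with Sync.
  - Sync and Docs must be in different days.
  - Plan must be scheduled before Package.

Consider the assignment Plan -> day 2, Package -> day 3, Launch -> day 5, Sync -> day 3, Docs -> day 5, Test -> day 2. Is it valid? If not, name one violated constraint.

Yes, all constraints hold

Test conflicts with Sync — holds.
Launch conflicts with Sync — holds.
Plan must be scheduled before Package — holds.
Sync and Docs must be in different days — holds.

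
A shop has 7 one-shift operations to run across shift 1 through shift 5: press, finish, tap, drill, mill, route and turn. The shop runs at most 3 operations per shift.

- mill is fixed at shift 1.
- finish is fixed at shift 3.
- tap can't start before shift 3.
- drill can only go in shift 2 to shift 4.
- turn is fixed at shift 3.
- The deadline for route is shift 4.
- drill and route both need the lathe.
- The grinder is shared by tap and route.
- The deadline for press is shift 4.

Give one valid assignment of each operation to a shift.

finish -> shift 3; press -> shift 1; mill -> shift 1; drill -> shift 2; route -> shift 1; turn -> shift 3; tap -> shift 3

Checking: drill(shift 2) != route(shift 1); tap(shift 3) != route(shift 1); tap=shift 3 in [shift 3,shift 5]; mill=shift 1 in [shift 1,shift 1]; turn=shift 3 in [shift 3,shift 3]; press=shift 1 in [shift 1,shift 4]; drill=shift 2 in [shift 2,shift 4]; finish=shift 3 in [shift 3,shift 3]; route=shift 1 in [shift 1,shift 4]; max 3 per shift (cap 3).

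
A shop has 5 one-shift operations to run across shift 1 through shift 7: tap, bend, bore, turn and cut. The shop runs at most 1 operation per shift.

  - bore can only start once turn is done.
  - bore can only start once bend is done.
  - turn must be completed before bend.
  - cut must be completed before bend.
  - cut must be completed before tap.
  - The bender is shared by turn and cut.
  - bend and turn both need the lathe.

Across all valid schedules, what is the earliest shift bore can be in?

Precedence pushes bore to at least shift 3.
bore at shift 4 is achievable: tap in shift 5, bore in shift 4, cut in shift 2, bend in shift 3, turn in shift 1.
Nothing earlier works — the conflict and capacity constraints rule out every shift before shift 4.

shift 4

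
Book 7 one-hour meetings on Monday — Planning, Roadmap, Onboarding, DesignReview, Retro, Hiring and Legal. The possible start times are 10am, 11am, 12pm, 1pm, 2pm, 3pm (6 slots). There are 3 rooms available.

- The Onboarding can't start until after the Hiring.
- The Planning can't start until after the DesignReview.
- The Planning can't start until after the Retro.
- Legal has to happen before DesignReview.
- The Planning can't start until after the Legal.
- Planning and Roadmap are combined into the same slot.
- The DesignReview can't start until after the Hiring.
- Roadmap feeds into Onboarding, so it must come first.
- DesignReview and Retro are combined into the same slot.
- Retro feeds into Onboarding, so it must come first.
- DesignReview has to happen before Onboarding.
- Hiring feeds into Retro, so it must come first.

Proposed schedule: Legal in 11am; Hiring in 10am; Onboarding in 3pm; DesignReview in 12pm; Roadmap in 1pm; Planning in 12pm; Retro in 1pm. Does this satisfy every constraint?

No — it violates: The Planning can't start until after the Retro

The Planning can't start until after the Legal — holds.
Legal has to happen before DesignReview — holds.
Retro feeds into Onboarding, so it must come first — holds.
The Planning can't start until after the DesignReview — violated.
Hiring feeds into Retro, so it must come first — holds.
The Planning can't start until after the Retro — violated.
DesignReview has to happen before Onboarding — holds.
The Onboarding can't start until after the Hiring — holds.
There are 3 rooms available — holds.
DesignReview and Retro are combined into the same slot — violated.
Planning and Roadmap are combined into the same slot — violated.
The DesignReview can't start until after the Hiring — holds.
Roadmap feeds into Onboarding, so it must come first — holds.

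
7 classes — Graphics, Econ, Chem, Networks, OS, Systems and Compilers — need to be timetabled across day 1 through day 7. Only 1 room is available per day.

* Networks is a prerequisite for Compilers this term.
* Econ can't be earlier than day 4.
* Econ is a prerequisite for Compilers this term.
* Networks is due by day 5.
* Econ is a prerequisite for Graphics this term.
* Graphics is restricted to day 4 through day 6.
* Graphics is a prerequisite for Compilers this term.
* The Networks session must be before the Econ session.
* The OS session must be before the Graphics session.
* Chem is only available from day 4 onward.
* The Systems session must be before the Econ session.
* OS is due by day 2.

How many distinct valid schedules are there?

16

Splitting on Graphics: it can be day 5 (8), day 6 (8). Listing each branch's schedules as (Econ, Chem, Networks, OS, Systems, Compilers) by day number:
Graphics=day 5: (4,6,1,2,3,7) (4,6,2,1,3,7) (4,6,3,1,2,7) (4,6,3,2,1,7) (4,7,1,2,3,6) (4,7,2,1,3,6) (4,7,3,1,2,6) (4,7,3,2,1,6) — 8.
Graphics=day 6: (4,5,1,2,3,7) (4,5,2,1,3,7) (4,5,3,1,2,7) (4,5,3,2,1,7) (5,4,1,2,3,7) (5,4,2,1,3,7) (5,4,3,1,2,7) (5,4,3,2,1,7) — 8.
Summing: 8 + 8 = 16.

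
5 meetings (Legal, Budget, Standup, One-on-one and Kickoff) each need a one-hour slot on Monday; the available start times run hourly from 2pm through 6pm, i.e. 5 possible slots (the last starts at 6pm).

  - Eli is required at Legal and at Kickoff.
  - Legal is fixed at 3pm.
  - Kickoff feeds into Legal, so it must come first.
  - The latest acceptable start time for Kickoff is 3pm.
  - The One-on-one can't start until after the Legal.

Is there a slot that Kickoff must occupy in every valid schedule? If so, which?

2pm

Kickoff's window is 2pm–3pm.
Legal is fixed at 3pm, and Kickoff can't share a slot with Legal.
So Kickoff must be 2pm.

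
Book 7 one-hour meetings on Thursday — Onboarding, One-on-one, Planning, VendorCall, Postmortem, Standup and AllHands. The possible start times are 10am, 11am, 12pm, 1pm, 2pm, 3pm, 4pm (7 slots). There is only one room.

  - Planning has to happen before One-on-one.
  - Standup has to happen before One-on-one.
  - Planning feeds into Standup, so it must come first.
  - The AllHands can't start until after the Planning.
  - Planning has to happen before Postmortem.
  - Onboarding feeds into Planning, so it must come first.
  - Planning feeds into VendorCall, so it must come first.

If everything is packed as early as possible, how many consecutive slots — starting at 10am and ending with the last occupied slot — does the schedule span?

The precedence chain requires at least 4 distinct slots.
With at most 1 per slot and 7 meetings, at least 7 slots are needed.
7 works (last occupied slot: 4pm): for example Onboarding -> 10am, Standup -> 12pm, Planning -> 11am, VendorCall -> 2pm, Postmortem -> 3pm, AllHands -> 4pm, One-on-one -> 1pm.

7 slots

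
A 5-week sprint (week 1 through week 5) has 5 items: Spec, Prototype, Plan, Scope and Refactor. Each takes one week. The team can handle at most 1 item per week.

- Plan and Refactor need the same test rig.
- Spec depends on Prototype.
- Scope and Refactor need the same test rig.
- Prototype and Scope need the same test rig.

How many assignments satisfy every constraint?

60

Splitting on Spec: it can be week 2 (6), week 3 (12), week 4 (18), week 5 (24). Listing each branch's schedules as (Prototype, Plan, Scope, Refactor) by week number:
Spec=week 2: (1,3,4,5) (1,3,5,4) (1,4,3,5) (1,4,5,3) (1,5,3,4) (1,5,4,3) — 6.
Spec=week 3: (1,2,4,5) (1,2,5,4) (1,4,2,5) (1,4,5,2) (1,5,2,4) (1,5,4,2) (2,1,4,5) (2,1,5,4) (2,4,1,5) (2,4,5,1) (2,5,1,4) (2,5,4,1) — 12.
Spec=week 4: (1,2,3,5) (1,2,5,3) (1,3,2,5) (1,3,5,2) (1,5,2,3) (1,5,3,2) (2,1,3,5) (2,1,5,3) (2,3,1,5) (2,3,5,1) (2,5,1,3) (2,5,3,1) (3,1,2,5) (3,1,5,2) (3,2,1,5) (3,2,5,1) (3,5,1,2) (3,5,2,1) — 18.
Spec=week 5: (1,2,3,4) (1,2,4,3) (1,3,2,4) (1,3,4,2) (1,4,2,3) (1,4,3,2) (2,1,3,4) (2,1,4,3) (2,3,1,4) (2,3,4,1) (2,4,1,3) (2,4,3,1) (3,1,2,4) (3,1,4,2) (3,2,1,4) (3,2,4,1) (3,4,1,2) (3,4,2,1) (4,1,2,3) (4,1,3,2) (4,2,1,3) (4,2,3,1) (4,3,1,2) (4,3,2,1) — 24.
Summing: 6 + 12 + 18 + 24 = 60.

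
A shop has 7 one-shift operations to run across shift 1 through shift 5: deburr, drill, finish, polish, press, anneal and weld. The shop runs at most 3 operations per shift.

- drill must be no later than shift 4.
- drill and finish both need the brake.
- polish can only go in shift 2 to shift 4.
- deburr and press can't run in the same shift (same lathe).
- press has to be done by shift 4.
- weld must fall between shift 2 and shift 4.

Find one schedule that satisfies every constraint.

drill -> shift 1; polish -> shift 2; deburr -> shift 2; finish -> shift 3; anneal -> shift 1; press -> shift 1; weld -> shift 2

Checking: deburr(shift 2) != press(shift 1); drill(shift 1) != finish(shift 3); weld=shift 2 in [shift 2,shift 4]; drill=shift 1 in [shift 1,shift 4]; polish=shift 2 in [shift 2,shift 4]; press=shift 1 in [shift 1,shift 4]; max 3 per shift (cap 3).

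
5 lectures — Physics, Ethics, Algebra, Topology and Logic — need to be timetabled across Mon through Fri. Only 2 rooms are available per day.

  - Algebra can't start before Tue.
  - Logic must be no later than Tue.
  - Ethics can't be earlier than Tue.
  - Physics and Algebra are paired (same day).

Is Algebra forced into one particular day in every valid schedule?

No

Algebra can be Tue (e.g. Physics=Tue; Algebra=Tue; Ethics=Wed; Logic=Mon; Topology=Mon) or Wed (e.g. Algebra=Wed; Logic=Mon; Ethics=Tue; Topology=Mon; Physics=Wed).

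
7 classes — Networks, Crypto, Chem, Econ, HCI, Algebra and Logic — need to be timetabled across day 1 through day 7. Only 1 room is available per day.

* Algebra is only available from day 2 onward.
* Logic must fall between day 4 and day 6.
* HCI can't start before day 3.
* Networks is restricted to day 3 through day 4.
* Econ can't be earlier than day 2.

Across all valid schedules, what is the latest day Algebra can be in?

Algebra is available from day 2.
Algebra at day 7 is achievable: Crypto -> day 1; Logic -> day 4; HCI -> day 5; Chem -> day 6; Econ -> day 2; Algebra -> day 7; Networks -> day 3.

day 7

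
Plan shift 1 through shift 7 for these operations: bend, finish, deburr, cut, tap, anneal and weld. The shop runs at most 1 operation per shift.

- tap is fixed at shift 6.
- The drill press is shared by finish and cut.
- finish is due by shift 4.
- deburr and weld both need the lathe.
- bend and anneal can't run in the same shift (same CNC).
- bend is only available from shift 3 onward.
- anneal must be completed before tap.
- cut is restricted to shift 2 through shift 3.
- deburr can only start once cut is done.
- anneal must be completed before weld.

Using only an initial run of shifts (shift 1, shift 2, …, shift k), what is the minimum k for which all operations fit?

7 shifts

The precedence chain requires at least 2 distinct shifts.
With at most 1 per shift and 7 operations, at least 7 shifts are needed.
tap can't be placed before shift 6, so the schedule must run through at least shift 6.
7 works (last occupied shift: shift 7): for example weld in shift 7; anneal in shift 4; finish in shift 1; bend in shift 3; cut in shift 2; deburr in shift 5; tap in shift 6.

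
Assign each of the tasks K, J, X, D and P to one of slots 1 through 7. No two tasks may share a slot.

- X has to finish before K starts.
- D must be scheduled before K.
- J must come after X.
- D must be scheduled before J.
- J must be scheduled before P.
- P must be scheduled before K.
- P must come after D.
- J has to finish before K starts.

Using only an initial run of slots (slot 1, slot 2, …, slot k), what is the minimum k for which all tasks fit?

5 slots

The precedence chain requires at least 4 distinct slots.
With at most 1 per slot and 5 tasks, at least 5 slots are needed.
5 works (last occupied slot: 5): for example D in 1; K in 5; J in 3; P in 4; X in 2.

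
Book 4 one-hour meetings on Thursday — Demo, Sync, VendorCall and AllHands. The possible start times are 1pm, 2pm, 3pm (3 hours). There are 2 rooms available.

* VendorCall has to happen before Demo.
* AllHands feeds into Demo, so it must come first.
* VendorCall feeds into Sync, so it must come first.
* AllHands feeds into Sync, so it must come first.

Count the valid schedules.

Splitting on Demo: it can be 2pm (2), 3pm (5). Listing each branch's schedules as (Sync, VendorCall, AllHands):
Demo=2pm: (2pm,1pm,1pm) (3pm,1pm,1pm) — 2.
Demo=3pm: (2pm,1pm,1pm) (3pm,1pm,1pm) (3pm,1pm,2pm) (3pm,2pm,1pm) (3pm,2pm,2pm) — 5.
Summing: 2 + 5 = 7.

7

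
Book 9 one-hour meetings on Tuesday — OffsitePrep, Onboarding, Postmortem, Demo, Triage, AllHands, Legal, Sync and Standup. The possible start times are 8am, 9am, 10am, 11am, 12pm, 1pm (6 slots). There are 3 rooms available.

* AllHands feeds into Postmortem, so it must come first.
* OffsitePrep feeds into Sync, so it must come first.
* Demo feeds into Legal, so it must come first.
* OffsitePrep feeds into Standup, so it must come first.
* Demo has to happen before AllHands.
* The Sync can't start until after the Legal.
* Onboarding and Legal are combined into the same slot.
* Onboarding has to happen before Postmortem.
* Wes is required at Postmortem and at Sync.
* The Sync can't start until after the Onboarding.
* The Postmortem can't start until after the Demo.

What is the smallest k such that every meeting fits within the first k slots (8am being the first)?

The precedence chain requires at least 3 distinct slots.
With at most 3 per slot and 9 meetings, at least 3 slots are needed.
Could 3 slots be enough, i.e. nothing placed later than 10am? No: AllHands must come after Demo (at 8am or later) → {9am, 10am}; Demo must come before AllHands (at 10am or earlier) → {8am, 9am}; Postmortem must come after Onboarding (at 8am or later) → {9am, 10am}; Postmortem must come after AllHands (at 9am or later) → {10am}; Standup must come after OffsitePrep (at 8am or later) → {9am, 10am}; OffsitePrep must come before Standup (at 10am or earlier) → {8am, 9am}; Legal must come after Demo (at 8am or later) → {9am, 10am}; Sync must come after OffsitePrep (at 8am or later) → {9am, 10am}; Sync must come after Legal (at 9am or later) → {10am}; Sync can't share with Postmortem (10am) → nothing is left.
So 3 slots is not enough.
4 works (last occupied slot: 11am): for example Demo=8am; OffsitePrep=8am; Standup=10am; AllHands=9am; Triage=8am; Legal=9am; Sync=11am; Onboarding=9am; Postmortem=10am.

4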